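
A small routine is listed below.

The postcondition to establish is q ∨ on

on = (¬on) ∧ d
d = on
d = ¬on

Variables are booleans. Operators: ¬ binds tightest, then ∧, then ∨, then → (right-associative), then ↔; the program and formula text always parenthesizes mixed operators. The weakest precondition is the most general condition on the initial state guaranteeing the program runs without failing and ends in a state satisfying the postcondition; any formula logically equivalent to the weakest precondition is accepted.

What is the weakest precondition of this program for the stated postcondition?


Working backward. After the program, q ∨ on must hold.
Before d := ¬on: q ∨ on
Before d := on: q ∨ on
Before on := (¬on) ∧ d: q ∨ ((¬on) ∧ d)
Answer: WP = q ∨ ((¬on) ∧ d)


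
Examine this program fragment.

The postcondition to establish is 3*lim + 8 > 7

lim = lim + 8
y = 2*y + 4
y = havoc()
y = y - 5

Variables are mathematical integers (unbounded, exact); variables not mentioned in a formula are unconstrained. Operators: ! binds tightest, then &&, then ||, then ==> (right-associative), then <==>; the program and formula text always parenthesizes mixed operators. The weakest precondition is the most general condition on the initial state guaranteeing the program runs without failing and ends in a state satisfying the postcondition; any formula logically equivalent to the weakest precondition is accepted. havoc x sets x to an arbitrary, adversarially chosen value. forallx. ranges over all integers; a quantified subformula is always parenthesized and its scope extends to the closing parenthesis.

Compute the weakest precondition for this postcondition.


Working backward. After the program, the postcondition 3*lim + 8 > 7 must hold; in canonical form it is 3*lim > -1.
Before y := y - 5: 3*lim > -1
Before havoc y: 3*lim > -1
Before y := 2*y + 4: 3*lim > -1
Before lim := lim + 8: 3*lim > -25
Answer: WP = 3*lim > -25


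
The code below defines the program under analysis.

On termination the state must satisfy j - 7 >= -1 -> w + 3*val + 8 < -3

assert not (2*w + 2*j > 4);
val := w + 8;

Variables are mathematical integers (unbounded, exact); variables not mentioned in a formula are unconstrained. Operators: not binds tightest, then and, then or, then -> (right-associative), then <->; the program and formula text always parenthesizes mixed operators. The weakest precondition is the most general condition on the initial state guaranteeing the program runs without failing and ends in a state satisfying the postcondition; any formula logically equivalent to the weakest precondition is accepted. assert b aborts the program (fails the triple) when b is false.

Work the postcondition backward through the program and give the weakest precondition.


Working backward. After the program, the postcondition j - 7 >= -1 -> w + 3*val + 8 < -3 must hold; in canonical form it is j >= 6 -> 3*val + w < -11.
Before val := w + 8: j >= 6 -> 4*w < -35
Before assert not (2*w + 2*j > 4): (not (2*j + 2*w > 4)) and (j >= 6 -> 4*w < -35)
Answer: WP = (not (2*j + 2*w > 4)) and (j >= 6 -> 4*w < -35)


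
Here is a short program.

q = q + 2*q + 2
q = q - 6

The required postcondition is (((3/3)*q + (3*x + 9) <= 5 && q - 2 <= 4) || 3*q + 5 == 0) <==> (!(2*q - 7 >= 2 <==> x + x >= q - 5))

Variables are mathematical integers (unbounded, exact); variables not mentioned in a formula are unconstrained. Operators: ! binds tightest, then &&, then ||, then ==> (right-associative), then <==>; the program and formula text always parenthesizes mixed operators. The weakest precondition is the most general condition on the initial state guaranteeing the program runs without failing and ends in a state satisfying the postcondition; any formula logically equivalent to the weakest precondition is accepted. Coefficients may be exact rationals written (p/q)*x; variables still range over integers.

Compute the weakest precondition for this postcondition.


Working backward. After the program, the postcondition (((3/3)*q + (3*x + 9) <= 5 && q - 2 <= 4) || 3*q + 5 == 0) <==> (!(2*q - 7 >= 2 <==> x + x >= q - 5)) must hold; in canonical form it is ((q + 3*x <= -4 && q <= 6) || 3*q == -5) <==> (!(2*q >= 9 <==> 2*x >= q - 5)).
Before q := q - 6: ((q + 3*x <= 2 && q <= 12) || 3*q == 13) <==> (!(2*q >= 21 <==> 2*x >= q - 11))
Before q := q + 2*q + 2: ((3*q + 3*x <= 0 && 3*q <= 10) || 9*q == 7) <==> (!(6*q >= 17 <==> 2*x >= 3*q - 9))
Answer: WP = ((3*q + 3*x <= 0 && 3*q <= 10) || 9*q == 7) <==> (!(6*q >= 17 <==> 2*x >= 3*q - 9))


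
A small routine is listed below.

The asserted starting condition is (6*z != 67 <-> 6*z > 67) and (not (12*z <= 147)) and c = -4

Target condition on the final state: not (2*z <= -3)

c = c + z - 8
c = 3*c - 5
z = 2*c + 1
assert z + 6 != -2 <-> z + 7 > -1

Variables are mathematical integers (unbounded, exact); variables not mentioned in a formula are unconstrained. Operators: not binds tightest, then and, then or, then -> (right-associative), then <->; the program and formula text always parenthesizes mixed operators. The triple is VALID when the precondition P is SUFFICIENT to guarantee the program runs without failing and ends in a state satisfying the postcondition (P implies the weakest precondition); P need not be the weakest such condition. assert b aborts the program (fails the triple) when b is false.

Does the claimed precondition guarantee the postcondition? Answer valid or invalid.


Working backward. After the program, not (2*z <= -3) must hold.
Before assert z + 6 != -2 <-> z + 7 > -1: (z != -8 <-> z > -8) and (not (2*z <= -3))
Before z := 2*c + 1: (2*c != -9 <-> 2*c > -9) and (not (4*c <= -5))
Before c := 3*c - 5: (6*c != 1 <-> 6*c > 1) and (not (12*c <= 15))
Before c := c + z - 8: (6*c + 6*z != 49 <-> 6*c + 6*z > 49) and (not (12*c + 12*z <= 111))
The weakest precondition is (6*c + 6*z != 49 <-> 6*c + 6*z > 49) and (not (12*c + 12*z <= 111)).
Check whether (6*z != 67 <-> 6*z > 67) and (not (12*z <= 147)) and c = -4 implies it.
Countermodel: at the initial state c = -4, z = 13, the precondition holds but the weakest precondition fails.
Answer: invalid


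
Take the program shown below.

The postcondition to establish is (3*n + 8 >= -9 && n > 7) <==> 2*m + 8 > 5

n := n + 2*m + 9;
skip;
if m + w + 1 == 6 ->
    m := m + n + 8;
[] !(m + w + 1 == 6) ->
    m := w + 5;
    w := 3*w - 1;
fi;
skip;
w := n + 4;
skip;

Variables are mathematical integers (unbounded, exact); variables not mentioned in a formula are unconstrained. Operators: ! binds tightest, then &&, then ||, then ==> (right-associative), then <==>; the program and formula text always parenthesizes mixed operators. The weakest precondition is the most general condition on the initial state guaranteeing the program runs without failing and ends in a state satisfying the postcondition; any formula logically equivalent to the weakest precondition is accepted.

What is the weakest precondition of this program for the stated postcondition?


Working backward. After the program, the postcondition (3*n + 8 >= -9 && n > 7) <==> 2*m + 8 > 5 must hold; in canonical form it is (3*n >= -17 && n > 7) <==> 2*m > -3.
Before skip: (3*n >= -17 && n > 7) <==> 2*m > -3
Before w := n + 4: (3*n >= -17 && n > 7) <==> 2*m > -3
Before skip: (3*n >= -17 && n > 7) <==> 2*m > -3
Then branch requires (3*n >= -17 && n > 7) <==> 2*m + 2*n > -19; else branch requires (3*n >= -17 && n > 7) <==> 2*w > -13.
Before the if: (m + w == 5 ==> ((3*n >= -17 && n > 7) <==> 2*m + 2*n > -19)) && ((!(m + w == 5)) ==> ((3*n >= -17 && n > 7) <==> 2*w > -13))
Before skip: (m + w == 5 ==> ((3*n >= -17 && n > 7) <==> 2*m + 2*n > -19)) && ((!(m + w == 5)) ==> ((3*n >= -17 && n > 7) <==> 2*w > -13))
Before n := n + 2*m + 9: (m + w == 5 ==> ((6*m + 3*n >= -44 && 2*m + n > -2) <==> 6*m + 2*n > -37)) && ((!(m + w == 5)) ==> ((6*m + 3*n >= -44 && 2*m + n > -2) <==> 2*w > -13))
Answer: WP = (m + w == 5 ==> ((6*m + 3*n >= -44 && 2*m + n > -2) <==> 6*m + 2*n > -37)) && ((!(m + w == 5)) ==> ((6*m + 3*n >= -44 && 2*m + n > -2) <==> 2*w > -13))


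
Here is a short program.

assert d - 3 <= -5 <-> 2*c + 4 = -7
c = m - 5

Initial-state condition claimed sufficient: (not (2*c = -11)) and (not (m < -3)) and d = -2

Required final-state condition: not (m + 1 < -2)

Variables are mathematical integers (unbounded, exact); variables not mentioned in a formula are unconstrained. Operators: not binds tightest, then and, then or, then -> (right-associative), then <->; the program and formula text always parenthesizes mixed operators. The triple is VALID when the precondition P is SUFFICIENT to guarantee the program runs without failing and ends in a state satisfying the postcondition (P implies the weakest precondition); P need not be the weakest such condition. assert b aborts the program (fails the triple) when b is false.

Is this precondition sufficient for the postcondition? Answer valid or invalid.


Working backward. After the program, the postcondition not (m + 1 < -2) must hold; in canonical form it is not (m < -3).
Before c := m - 5: not (m < -3)
Before assert d - 3 <= -5 <-> 2*c + 4 = -7: (d <= -2 <-> 2*c = -11) and (not (m < -3))
The weakest precondition is (d <= -2 <-> 2*c = -11) and (not (m < -3)).
Check whether (not (2*c = -11)) and (not (m < -3)) and d = -2 implies it.
Countermodel: at the initial state c = 0, d = -2, m = -3, the precondition holds but the weakest precondition fails.
Answer: invalid


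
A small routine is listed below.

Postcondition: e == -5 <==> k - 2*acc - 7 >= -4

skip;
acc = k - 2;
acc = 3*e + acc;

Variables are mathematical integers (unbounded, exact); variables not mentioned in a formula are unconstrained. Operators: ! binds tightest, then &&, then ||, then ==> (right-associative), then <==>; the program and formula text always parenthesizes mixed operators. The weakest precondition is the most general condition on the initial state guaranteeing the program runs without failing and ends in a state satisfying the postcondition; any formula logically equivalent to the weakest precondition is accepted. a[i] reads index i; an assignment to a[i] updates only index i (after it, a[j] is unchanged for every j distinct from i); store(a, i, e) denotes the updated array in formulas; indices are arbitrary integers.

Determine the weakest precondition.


Working backward. After the program, the postcondition e == -5 <==> k - 2*acc - 7 >= -4 must hold; in canonical form it is e == -5 <==> k >= 2*acc + 3.
Before acc := 3*e + acc: e == -5 <==> k >= 2*acc + 6*e + 3
Before acc := k - 2: e == -5 <==> 6*e + k <= 1
Before skip: e == -5 <==> 6*e + k <= 1
Answer: WP = e == -5 <==> 6*e + k <= 1


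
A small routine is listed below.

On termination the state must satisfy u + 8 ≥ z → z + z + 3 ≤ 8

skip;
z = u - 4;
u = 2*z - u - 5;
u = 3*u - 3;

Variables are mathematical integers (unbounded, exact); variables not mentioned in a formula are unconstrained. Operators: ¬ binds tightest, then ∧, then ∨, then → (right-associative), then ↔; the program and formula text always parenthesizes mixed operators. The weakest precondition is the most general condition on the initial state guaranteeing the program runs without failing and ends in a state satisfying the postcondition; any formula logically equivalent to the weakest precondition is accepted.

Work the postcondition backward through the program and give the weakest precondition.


Working backward. After the program, the postcondition u + 8 ≥ z → z + z + 3 ≤ 8 must hold; in canonical form it is u ≥ z - 8 → 2*z ≤ 5.
Before u := 3*u - 3: 3*u ≥ z - 5 → 2*z ≤ 5
Before u := 2*z - u - 5: 5*z ≥ 3*u + 10 → 2*z ≤ 5
Before z := u - 4: 2*u ≥ 30 → 2*u ≤ 13
Before skip: 2*u ≥ 30 → 2*u ≤ 13
Answer: WP = 2*u ≥ 30 → 2*u ≤ 13


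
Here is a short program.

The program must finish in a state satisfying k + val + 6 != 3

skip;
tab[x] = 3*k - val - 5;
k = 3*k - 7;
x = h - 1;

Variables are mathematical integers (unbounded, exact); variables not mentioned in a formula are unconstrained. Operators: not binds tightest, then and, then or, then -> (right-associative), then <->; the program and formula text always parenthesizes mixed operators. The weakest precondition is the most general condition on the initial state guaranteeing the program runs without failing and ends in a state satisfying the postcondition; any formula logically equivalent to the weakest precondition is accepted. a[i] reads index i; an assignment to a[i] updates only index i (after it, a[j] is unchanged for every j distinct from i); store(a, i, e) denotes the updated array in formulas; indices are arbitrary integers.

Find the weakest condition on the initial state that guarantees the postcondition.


Working backward. After the program, the postcondition k + val + 6 != 3 must hold; in canonical form it is k + val != -3.
Before x := h - 1: k + val != -3
Before k := 3*k - 7: 3*k + val != 4
Before tab[x] := 3*k - val - 5: 3*k + val != 4
Before skip: 3*k + val != 4
Answer: WP = 3*k + val != 4


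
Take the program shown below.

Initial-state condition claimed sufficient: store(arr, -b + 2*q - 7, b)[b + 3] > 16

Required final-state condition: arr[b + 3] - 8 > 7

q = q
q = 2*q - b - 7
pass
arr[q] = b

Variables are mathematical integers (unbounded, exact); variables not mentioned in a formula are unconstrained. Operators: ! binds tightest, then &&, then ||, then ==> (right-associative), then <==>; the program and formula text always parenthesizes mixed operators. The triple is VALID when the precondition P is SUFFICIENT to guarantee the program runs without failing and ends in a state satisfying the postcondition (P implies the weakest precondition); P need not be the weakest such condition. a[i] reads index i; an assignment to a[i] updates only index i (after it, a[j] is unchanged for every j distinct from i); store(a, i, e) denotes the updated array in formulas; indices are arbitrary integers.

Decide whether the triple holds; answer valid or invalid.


Working backward. After the program, the postcondition arr[b + 3] - 8 > 7 must hold; in canonical form it is arr[b + 3] > 15.
Before arr[q] := b: store(arr, q, b)[b + 3] > 15
Before skip: store(arr, q, b)[b + 3] > 15
Before q := 2*q - b - 7: store(arr, -b + 2*q - 7, b)[b + 3] > 15
Before q := q: store(arr, -b + 2*q - 7, b)[b + 3] > 15
The weakest precondition is store(arr, -b + 2*q - 7, b)[b + 3] > 15.
Check whether store(arr, -b + 2*q - 7, b)[b + 3] > 16 implies it.
Every state satisfying the precondition satisfies the weakest precondition: the implication holds.
Answer: valid


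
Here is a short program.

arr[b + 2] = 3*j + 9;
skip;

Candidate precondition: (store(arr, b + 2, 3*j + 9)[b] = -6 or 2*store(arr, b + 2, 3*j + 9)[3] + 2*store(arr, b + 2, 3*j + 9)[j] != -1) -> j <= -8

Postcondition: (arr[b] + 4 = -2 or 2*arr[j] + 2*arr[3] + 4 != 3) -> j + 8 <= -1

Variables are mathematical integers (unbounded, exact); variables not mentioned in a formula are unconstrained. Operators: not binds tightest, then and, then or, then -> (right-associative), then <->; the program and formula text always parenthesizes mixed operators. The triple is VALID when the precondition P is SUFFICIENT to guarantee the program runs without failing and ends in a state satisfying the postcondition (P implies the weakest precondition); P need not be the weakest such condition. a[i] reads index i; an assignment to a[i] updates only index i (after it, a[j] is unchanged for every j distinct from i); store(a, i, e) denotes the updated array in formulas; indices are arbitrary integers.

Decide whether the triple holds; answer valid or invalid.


Working backward. After the program, the postcondition (arr[b] + 4 = -2 or 2*arr[j] + 2*arr[3] + 4 != 3) -> j + 8 <= -1 must hold; in canonical form it is (arr[b] = -6 or 2*arr[3] + 2*arr[j] != -1) -> j <= -9.
Before skip: (arr[b] = -6 or 2*arr[3] + 2*arr[j] != -1) -> j <= -9
Before arr[b + 2] := 3*j + 9: (store(arr, b + 2, 3*j + 9)[b] = -6 or 2*store(arr, b + 2, 3*j + 9)[3] + 2*store(arr, b + 2, 3*j + 9)[j] != -1) -> j <= -9
The weakest precondition is (store(arr, b + 2, 3*j + 9)[b] = -6 or 2*store(arr, b + 2, 3*j + 9)[3] + 2*store(arr, b + 2, 3*j + 9)[j] != -1) -> j <= -9.
Check whether (store(arr, b + 2, 3*j + 9)[b] = -6 or 2*store(arr, b + 2, 3*j + 9)[3] + 2*store(arr, b + 2, 3*j + 9)[j] != -1) -> j <= -8 implies it.
Countermodel: at the initial state arr = {[-8] = 0, [0] = 0, [2] = 0, [3] = 0, elsewhere 0}, b = 0, j = -8, the precondition holds but the weakest precondition fails.
Answer: invalid


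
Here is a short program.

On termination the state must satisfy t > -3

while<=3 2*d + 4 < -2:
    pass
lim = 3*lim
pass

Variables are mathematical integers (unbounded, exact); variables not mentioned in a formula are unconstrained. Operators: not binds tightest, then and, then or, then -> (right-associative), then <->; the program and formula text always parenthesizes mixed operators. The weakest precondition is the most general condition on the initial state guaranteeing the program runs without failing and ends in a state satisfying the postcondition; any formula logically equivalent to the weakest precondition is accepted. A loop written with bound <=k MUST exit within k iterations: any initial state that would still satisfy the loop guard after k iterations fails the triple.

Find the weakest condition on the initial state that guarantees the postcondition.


Working backward. After the program, t > -3 must hold.
Before skip: t > -3
Before lim := 3*lim: t > -3
Before the loop (bound <=3), unroll the exhaustion recursion (WP_0 = exit-now case; WP_j = one more guarded iteration, up to j = 3):
  WP_0: (not (2*d < -6)) and t > -3
  WP_1: (2*d < -6 -> ((not (2*d < -6)) and t > -3)) and ((not (2*d < -6)) -> t > -3)
  WP_2: (2*d < -6 -> ((2*d < -6 -> ((not (2*d < -6)) and t > -3)) and ((not (2*d < -6)) -> t > -3))) and ((not (2*d < -6)) -> t > -3)
  WP_3: (2*d < -6 -> ((2*d < -6 -> ((2*d < -6 -> ((not (2*d < -6)) and t > -3)) and ((not (2*d < -6)) -> t > -3))) and ((not (2*d < -6)) -> t > -3))) and ((not (2*d < -6)) -> t > -3)
So before the loop: (2*d < -6 -> ((2*d < -6 -> ((2*d < -6 -> ((not (2*d < -6)) and t > -3)) and ((not (2*d < -6)) -> t > -3))) and ((not (2*d < -6)) -> t > -3))) and ((not (2*d < -6)) -> t > -3)
Answer: WP = (2*d < -6 -> ((2*d < -6 -> ((2*d < -6 -> ((not (2*d < -6)) and t > -3)) and ((not (2*d < -6)) -> t > -3))) and ((not (2*d < -6)) -> t > -3))) and ((not (2*d < -6)) -> t > -3)


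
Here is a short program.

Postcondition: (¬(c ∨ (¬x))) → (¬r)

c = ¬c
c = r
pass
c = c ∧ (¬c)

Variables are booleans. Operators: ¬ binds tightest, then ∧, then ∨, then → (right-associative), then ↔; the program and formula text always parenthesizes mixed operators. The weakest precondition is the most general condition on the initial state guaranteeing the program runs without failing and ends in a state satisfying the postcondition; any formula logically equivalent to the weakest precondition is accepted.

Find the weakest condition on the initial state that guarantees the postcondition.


Working backward. After the program, (¬(c ∨ (¬x))) → (¬r) must hold.
Before c := c ∧ (¬c): x → (¬r)
Before skip: x → (¬r)
Before c := r: x → (¬r)
Before c := ¬c: x → (¬r)
Answer: WP = x → (¬r)


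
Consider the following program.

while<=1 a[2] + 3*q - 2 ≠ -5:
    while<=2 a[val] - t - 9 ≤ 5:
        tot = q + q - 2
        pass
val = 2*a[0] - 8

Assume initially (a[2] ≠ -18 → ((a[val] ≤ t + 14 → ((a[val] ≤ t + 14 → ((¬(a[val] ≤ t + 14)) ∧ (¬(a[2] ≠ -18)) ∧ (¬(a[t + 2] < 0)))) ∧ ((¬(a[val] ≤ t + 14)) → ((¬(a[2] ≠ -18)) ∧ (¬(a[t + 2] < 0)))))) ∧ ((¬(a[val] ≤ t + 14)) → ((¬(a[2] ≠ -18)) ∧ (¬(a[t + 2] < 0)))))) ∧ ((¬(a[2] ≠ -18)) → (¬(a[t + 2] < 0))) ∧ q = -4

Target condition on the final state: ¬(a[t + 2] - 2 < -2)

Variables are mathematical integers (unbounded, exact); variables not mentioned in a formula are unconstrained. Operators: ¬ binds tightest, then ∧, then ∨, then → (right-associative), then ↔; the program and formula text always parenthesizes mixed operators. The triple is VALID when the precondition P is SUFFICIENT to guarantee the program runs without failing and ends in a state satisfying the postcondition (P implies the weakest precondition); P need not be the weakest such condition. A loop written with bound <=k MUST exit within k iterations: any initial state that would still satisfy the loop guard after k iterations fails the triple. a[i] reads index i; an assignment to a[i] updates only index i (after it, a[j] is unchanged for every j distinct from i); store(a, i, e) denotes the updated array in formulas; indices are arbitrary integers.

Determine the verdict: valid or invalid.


Working backward. After the program, the postcondition ¬(a[t + 2] - 2 < -2) must hold; in canonical form it is ¬(a[t + 2] < 0).
Before val := 2*a[0] - 8: ¬(a[t + 2] < 0)
Before the loop (bound <=1), unroll the exhaustion recursion (WP_0 = exit-now case; WP_j = one more guarded iteration, up to j = 1):
  WP_0: (¬(a[2] + 3*q ≠ -3)) ∧ (¬(a[t + 2] < 0))
  WP_1: (a[2] + 3*q ≠ -3 → ((a[val] ≤ t + 14 → ((a[val] ≤ t + 14 → ((¬(a[val] ≤ t + 14)) ∧ (¬(a[2] + 3*q ≠ -3)) ∧ (¬(a[t + 2] < 0)))) ∧ ((¬(a[val] ≤ t + 14)) → ((¬(a[2] + 3*q ≠ -3)) ∧ (¬(a[t + 2] < 0)))))) ∧ ((¬(a[val] ≤ t + 14)) → ((¬(a[2] + 3*q ≠ -3)) ∧ (¬(a[t + 2] < 0)))))) ∧ ((¬(a[2] + 3*q ≠ -3)) → (¬(a[t + 2] < 0)))
So before the loop: (a[2] + 3*q ≠ -3 → ((a[val] ≤ t + 14 → ((a[val] ≤ t + 14 → ((¬(a[val] ≤ t + 14)) ∧ (¬(a[2] + 3*q ≠ -3)) ∧ (¬(a[t + 2] < 0)))) ∧ ((¬(a[val] ≤ t + 14)) → ((¬(a[2] + 3*q ≠ -3)) ∧ (¬(a[t + 2] < 0)))))) ∧ ((¬(a[val] ≤ t + 14)) → ((¬(a[2] + 3*q ≠ -3)) ∧ (¬(a[t + 2] < 0)))))) ∧ ((¬(a[2] + 3*q ≠ -3)) → (¬(a[t + 2] < 0)))
The weakest precondition is (a[2] + 3*q ≠ -3 → ((a[val] ≤ t + 14 → ((a[val] ≤ t + 14 → ((¬(a[val] ≤ t + 14)) ∧ (¬(a[2] + 3*q ≠ -3)) ∧ (¬(a[t + 2] < 0)))) ∧ ((¬(a[val] ≤ t + 14)) → ((¬(a[2] + 3*q ≠ -3)) ∧ (¬(a[t + 2] < 0)))))) ∧ ((¬(a[val] ≤ t + 14)) → ((¬(a[2] + 3*q ≠ -3)) ∧ (¬(a[t + 2] < 0)))))) ∧ ((¬(a[2] + 3*q ≠ -3)) → (¬(a[t + 2] < 0))).
Check whether (a[2] ≠ -18 → ((a[val] ≤ t + 14 → ((a[val] ≤ t + 14 → ((¬(a[val] ≤ t + 14)) ∧ (¬(a[2] ≠ -18)) ∧ (¬(a[t + 2] < 0)))) ∧ ((¬(a[val] ≤ t + 14)) → ((¬(a[2] ≠ -18)) ∧ (¬(a[t + 2] < 0)))))) ∧ ((¬(a[val] ≤ t + 14)) → ((¬(a[2] ≠ -18)) ∧ (¬(a[t + 2] < 0)))))) ∧ ((¬(a[2] ≠ -18)) → (¬(a[t + 2] < 0))) ∧ q = -4 implies it.
Countermodel: at the initial state a = {[0] = -18, [2] = -18, [3] = 0, elsewhere -18}, q = -4, t = 1, val = 0, the precondition holds but the weakest precondition fails.
Answer: invalid


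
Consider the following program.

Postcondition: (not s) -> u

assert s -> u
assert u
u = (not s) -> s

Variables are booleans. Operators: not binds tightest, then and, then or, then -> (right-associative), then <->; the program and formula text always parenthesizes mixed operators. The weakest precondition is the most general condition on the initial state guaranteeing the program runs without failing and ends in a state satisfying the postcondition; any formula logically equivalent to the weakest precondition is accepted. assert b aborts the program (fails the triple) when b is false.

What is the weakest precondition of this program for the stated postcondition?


Working backward. After the program, (not s) -> u must hold.
Before u := (not s) -> s: (not s) -> ((not s) -> s)
Before assert u: u and ((not s) -> ((not s) -> s))
Before assert s -> u: (s -> u) and u and ((not s) -> ((not s) -> s))
Answer: WP = (s -> u) and u and ((not s) -> ((not s) -> s))


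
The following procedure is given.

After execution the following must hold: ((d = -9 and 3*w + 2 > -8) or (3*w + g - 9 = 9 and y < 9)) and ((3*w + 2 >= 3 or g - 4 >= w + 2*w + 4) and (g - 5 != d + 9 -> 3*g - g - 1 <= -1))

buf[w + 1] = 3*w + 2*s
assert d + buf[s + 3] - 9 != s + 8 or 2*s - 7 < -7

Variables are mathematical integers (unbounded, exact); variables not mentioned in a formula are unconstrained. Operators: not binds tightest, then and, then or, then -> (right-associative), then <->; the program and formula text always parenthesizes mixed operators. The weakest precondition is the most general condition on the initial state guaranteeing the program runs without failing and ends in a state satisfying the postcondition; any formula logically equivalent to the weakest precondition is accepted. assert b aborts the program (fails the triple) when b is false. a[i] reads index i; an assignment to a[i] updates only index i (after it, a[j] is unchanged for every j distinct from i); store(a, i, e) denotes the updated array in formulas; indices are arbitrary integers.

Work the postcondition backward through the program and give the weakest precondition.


Working backward. After the program, the postcondition ((d = -9 and 3*w + 2 > -8) or (3*w + g - 9 = 9 and y < 9)) and ((3*w + 2 >= 3 or g - 4 >= w + 2*w + 4) and (g - 5 != d + 9 -> 3*g - g - 1 <= -1)) must hold; in canonical form it is ((d = -9 and 3*w > -10) or (g + 3*w = 18 and y < 9)) and (3*w >= 1 or g >= 3*w + 8) and (g != d + 14 -> 2*g <= 0).
Before assert d + buf[s + 3] - 9 != s + 8 or 2*s - 7 < -7: (buf[s + 3] + d != s + 17 or 2*s < 0) and ((d = -9 and 3*w > -10) or (g + 3*w = 18 and y < 9)) and (3*w >= 1 or g >= 3*w + 8) and (g != d + 14 -> 2*g <= 0)
Before buf[w + 1] := 3*w + 2*s: (store(buf, w + 1, 2*s + 3*w)[s + 3] + d != s + 17 or 2*s < 0) and ((d = -9 and 3*w > -10) or (g + 3*w = 18 and y < 9)) and (3*w >= 1 or g >= 3*w + 8) and (g != d + 14 -> 2*g <= 0)
Answer: WP = (store(buf, w + 1, 2*s + 3*w)[s + 3] + d != s + 17 or 2*s < 0) and ((d = -9 and 3*w > -10) or (g + 3*w = 18 and y < 9)) and (3*w >= 1 or g >= 3*w + 8) and (g != d + 14 -> 2*g <= 0)


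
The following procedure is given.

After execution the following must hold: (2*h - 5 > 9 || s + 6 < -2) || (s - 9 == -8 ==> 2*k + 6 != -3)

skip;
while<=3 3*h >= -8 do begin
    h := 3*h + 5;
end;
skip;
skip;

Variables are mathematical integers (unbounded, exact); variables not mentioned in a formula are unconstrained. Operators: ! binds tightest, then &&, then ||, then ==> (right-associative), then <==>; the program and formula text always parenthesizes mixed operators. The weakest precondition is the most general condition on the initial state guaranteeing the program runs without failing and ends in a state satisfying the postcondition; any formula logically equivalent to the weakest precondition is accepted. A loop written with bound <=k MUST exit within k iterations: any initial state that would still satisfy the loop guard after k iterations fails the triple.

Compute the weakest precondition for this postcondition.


Working backward. After the program, the postcondition (2*h - 5 > 9 || s + 6 < -2) || (s - 9 == -8 ==> 2*k + 6 != -3) must hold; in canonical form it is 2*h > 14 || s < -8 || (s == 1 ==> 2*k != -9).
Before skip: 2*h > 14 || s < -8 || (s == 1 ==> 2*k != -9)
Before skip: 2*h > 14 || s < -8 || (s == 1 ==> 2*k != -9)
Before the loop (bound <=3), unroll the exhaustion recursion (WP_0 = exit-now case; WP_j = one more guarded iteration, up to j = 3):
  WP_0: (!(3*h >= -8)) && (2*h > 14 || s < -8 || (s == 1 ==> 2*k != -9))
  WP_1: (3*h >= -8 ==> ((!(9*h >= -23)) && (6*h > 4 || s < -8 || (s == 1 ==> 2*k != -9)))) && ((!(3*h >= -8)) ==> (2*h > 14 || s < -8 || (s == 1 ==> 2*k != -9)))
  WP_2: (3*h >= -8 ==> ((9*h >= -23 ==> ((!(27*h >= -68)) && (18*h > -26 || s < -8 || (s == 1 ==> 2*k != -9)))) && ((!(9*h >= -23)) ==> (6*h > 4 || s < -8 || (s == 1 ==> 2*k != -9))))) && ((!(3*h >= -8)) ==> (2*h > 14 || s < -8 || (s == 1 ==> 2*k != -9)))
  WP_3: (3*h >= -8 ==> ((9*h >= -23 ==> ((27*h >= -68 ==> ((!(81*h >= -203)) && (54*h > -116 || s < -8 || (s == 1 ==> 2*k != -9)))) && ((!(27*h >= -68)) ==> (18*h > -26 || s < -8 || (s == 1 ==> 2*k != -9))))) && ((!(9*h >= -23)) ==> (6*h > 4 || s < -8 || (s == 1 ==> 2*k != -9))))) && ((!(3*h >= -8)) ==> (2*h > 14 || s < -8 || (s == 1 ==> 2*k != -9)))
So before the loop: (3*h >= -8 ==> ((9*h >= -23 ==> ((27*h >= -68 ==> ((!(81*h >= -203)) && (54*h > -116 || s < -8 || (s == 1 ==> 2*k != -9)))) && ((!(27*h >= -68)) ==> (18*h > -26 || s < -8 || (s == 1 ==> 2*k != -9))))) && ((!(9*h >= -23)) ==> (6*h > 4 || s < -8 || (s == 1 ==> 2*k != -9))))) && ((!(3*h >= -8)) ==> (2*h > 14 || s < -8 || (s == 1 ==> 2*k != -9)))
Before skip: (3*h >= -8 ==> ((9*h >= -23 ==> ((27*h >= -68 ==> ((!(81*h >= -203)) && (54*h > -116 || s < -8 || (s == 1 ==> 2*k != -9)))) && ((!(27*h >= -68)) ==> (18*h > -26 || s < -8 || (s == 1 ==> 2*k != -9))))) && ((!(9*h >= -23)) ==> (6*h > 4 || s < -8 || (s == 1 ==> 2*k != -9))))) && ((!(3*h >= -8)) ==> (2*h > 14 || s < -8 || (s == 1 ==> 2*k != -9)))
Answer: WP = (3*h >= -8 ==> ((9*h >= -23 ==> ((27*h >= -68 ==> ((!(81*h >= -203)) && (54*h > -116 || s < -8 || (s == 1 ==> 2*k != -9)))) && ((!(27*h >= -68)) ==> (18*h > -26 || s < -8 || (s == 1 ==> 2*k != -9))))) && ((!(9*h >= -23)) ==> (6*h > 4 || s < -8 || (s == 1 ==> 2*k != -9))))) && ((!(3*h >= -8)) ==> (2*h > 14 || s < -8 || (s == 1 ==> 2*k != -9)))


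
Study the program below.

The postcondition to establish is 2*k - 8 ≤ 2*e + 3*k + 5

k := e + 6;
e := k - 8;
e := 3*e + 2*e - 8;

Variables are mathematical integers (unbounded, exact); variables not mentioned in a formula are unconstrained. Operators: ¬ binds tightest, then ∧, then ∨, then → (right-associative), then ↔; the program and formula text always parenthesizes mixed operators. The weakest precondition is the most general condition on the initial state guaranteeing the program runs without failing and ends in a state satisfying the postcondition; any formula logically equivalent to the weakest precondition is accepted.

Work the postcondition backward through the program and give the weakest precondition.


Working backward. After the program, the postcondition 2*k - 8 ≤ 2*e + 3*k + 5 must hold; in canonical form it is 2*e + k ≥ -13.
Before e := 3*e + 2*e - 8: 10*e + k ≥ 3
Before e := k - 8: 11*k ≥ 83
Before k := e + 6: 11*e ≥ 17
Answer: WP = 11*e ≥ 17


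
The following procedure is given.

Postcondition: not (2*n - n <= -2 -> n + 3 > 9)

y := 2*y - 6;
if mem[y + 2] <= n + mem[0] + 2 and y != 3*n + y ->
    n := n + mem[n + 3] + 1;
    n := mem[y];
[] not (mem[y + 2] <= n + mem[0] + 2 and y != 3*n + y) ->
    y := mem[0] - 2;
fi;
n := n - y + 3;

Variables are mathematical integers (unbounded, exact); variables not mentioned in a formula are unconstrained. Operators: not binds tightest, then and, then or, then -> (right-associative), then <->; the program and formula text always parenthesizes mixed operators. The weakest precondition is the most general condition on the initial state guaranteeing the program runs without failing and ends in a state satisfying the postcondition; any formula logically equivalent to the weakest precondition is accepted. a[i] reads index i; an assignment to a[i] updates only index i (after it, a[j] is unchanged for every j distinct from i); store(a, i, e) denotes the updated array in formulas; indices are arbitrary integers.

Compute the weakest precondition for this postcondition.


Working backward. After the program, the postcondition not (2*n - n <= -2 -> n + 3 > 9) must hold; in canonical form it is not (n <= -2 -> n > 6).
Before n := n - y + 3: not (n <= y - 5 -> n > y + 3)
Then branch requires not (mem[y] <= y - 5 -> mem[y] > y + 3); else branch requires not (n <= mem[0] - 7 -> n > mem[0] + 1).
Before the if: ((mem[y + 2] <= mem[0] + n + 2 and 3*n != 0) -> (not (mem[y] <= y - 5 -> mem[y] > y + 3))) and ((not (mem[y + 2] <= mem[0] + n + 2 and 3*n != 0)) -> (not (n <= mem[0] - 7 -> n > mem[0] + 1)))
Before y := 2*y - 6: ((mem[2*y - 4] <= mem[0] + n + 2 and 3*n != 0) -> (not (mem[2*y - 6] <= 2*y - 11 -> mem[2*y - 6] > 2*y - 3))) and ((not (mem[2*y - 4] <= mem[0] + n + 2 and 3*n != 0)) -> (not (n <= mem[0] - 7 -> n > mem[0] + 1)))
Answer: WP = ((mem[2*y - 4] <= mem[0] + n + 2 and 3*n != 0) -> (not (mem[2*y - 6] <= 2*y - 11 -> mem[2*y - 6] > 2*y - 3))) and ((not (mem[2*y - 4] <= mem[0] + n + 2 and 3*n != 0)) -> (not (n <= mem[0] - 7 -> n > mem[0] + 1)))


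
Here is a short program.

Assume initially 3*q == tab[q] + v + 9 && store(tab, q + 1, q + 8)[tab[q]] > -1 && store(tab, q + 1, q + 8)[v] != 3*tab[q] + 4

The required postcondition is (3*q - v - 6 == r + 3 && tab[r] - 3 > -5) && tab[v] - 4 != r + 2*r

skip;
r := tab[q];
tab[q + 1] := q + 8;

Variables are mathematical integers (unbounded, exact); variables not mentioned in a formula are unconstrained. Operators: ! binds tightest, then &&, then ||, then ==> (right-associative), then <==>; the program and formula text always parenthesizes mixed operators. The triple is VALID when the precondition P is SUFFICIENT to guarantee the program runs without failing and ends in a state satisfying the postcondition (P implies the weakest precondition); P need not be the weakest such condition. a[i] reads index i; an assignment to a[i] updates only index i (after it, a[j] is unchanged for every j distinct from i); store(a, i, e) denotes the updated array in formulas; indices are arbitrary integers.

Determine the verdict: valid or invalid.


Working backward. After the program, the postcondition (3*q - v - 6 == r + 3 && tab[r] - 3 > -5) && tab[v] - 4 != r + 2*r must hold; in canonical form it is 3*q == r + v + 9 && tab[r] > -2 && tab[v] != 3*r + 4.
Before tab[q + 1] := q + 8: 3*q == r + v + 9 && store(tab, q + 1, q + 8)[r] > -2 && store(tab, q + 1, q + 8)[v] != 3*r + 4
Before r := tab[q]: 3*q == tab[q] + v + 9 && store(tab, q + 1, q + 8)[tab[q]] > -2 && store(tab, q + 1, q + 8)[v] != 3*tab[q] + 4
Before skip: 3*q == tab[q] + v + 9 && store(tab, q + 1, q + 8)[tab[q]] > -2 && store(tab, q + 1, q + 8)[v] != 3*tab[q] + 4
The weakest precondition is 3*q == tab[q] + v + 9 && store(tab, q + 1, q + 8)[tab[q]] > -2 && store(tab, q + 1, q + 8)[v] != 3*tab[q] + 4.
Check whether 3*q == tab[q] + v + 9 && store(tab, q + 1, q + 8)[tab[q]] > -1 && store(tab, q + 1, q + 8)[v] != 3*tab[q] + 4 implies it.
Every state satisfying the precondition satisfies the weakest precondition: the implication holds.
Answer: valid


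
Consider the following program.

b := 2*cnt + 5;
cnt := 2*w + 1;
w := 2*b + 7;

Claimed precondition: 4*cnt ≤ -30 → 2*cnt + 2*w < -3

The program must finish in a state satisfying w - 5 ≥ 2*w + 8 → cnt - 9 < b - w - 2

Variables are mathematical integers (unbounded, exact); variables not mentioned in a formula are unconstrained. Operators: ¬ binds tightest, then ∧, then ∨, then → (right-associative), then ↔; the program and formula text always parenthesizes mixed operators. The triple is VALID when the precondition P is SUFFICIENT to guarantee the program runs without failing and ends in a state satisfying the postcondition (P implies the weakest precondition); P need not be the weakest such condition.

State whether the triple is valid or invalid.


Working backward. After the program, the postcondition w - 5 ≥ 2*w + 8 → cnt - 9 < b - w - 2 must hold; in canonical form it is w ≤ -13 → cnt + w < b + 7.
Before w := 2*b + 7: 2*b ≤ -20 → b + cnt < 0
Before cnt := 2*w + 1: 2*b ≤ -20 → b + 2*w < -1
Before b := 2*cnt + 5: 4*cnt ≤ -30 → 2*cnt + 2*w < -6
The weakest precondition is 4*cnt ≤ -30 → 2*cnt + 2*w < -6.
Check whether 4*cnt ≤ -30 → 2*cnt + 2*w < -3 implies it.
Countermodel: at the initial state cnt = -8, w = 5, the precondition holds but the weakest precondition fails.
Answer: invalid


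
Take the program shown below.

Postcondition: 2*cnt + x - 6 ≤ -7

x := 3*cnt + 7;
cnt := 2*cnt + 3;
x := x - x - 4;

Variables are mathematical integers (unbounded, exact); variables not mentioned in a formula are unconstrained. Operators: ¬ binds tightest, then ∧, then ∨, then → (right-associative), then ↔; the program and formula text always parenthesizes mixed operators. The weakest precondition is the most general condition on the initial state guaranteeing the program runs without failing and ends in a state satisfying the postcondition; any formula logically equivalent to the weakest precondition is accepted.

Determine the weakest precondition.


Working backward. After the program, the postcondition 2*cnt + x - 6 ≤ -7 must hold; in canonical form it is 2*cnt + x ≤ -1.
Before x := x - x - 4: 2*cnt ≤ 3
Before cnt := 2*cnt + 3: 4*cnt ≤ -3
Before x := 3*cnt + 7: 4*cnt ≤ -3
Answer: WP = 4*cnt ≤ -3


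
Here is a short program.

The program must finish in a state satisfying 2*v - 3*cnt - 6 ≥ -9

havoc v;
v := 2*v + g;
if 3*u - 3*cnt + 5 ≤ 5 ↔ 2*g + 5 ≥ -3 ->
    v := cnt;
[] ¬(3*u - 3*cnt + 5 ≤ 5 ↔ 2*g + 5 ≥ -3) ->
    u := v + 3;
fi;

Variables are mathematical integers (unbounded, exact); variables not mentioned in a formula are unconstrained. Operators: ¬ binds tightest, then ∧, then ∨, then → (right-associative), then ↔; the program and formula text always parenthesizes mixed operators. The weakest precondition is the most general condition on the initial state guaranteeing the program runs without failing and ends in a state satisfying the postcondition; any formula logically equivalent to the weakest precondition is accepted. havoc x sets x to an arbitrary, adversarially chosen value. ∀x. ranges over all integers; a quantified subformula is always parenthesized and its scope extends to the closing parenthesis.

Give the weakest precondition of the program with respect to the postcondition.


Working backward. After the program, the postcondition 2*v - 3*cnt - 6 ≥ -9 must hold; in canonical form it is 2*v ≥ 3*cnt - 3.
Then branch requires cnt ≤ 3; else branch requires 2*v ≥ 3*cnt - 3.
Before the if: ((3*u ≤ 3*cnt ↔ 2*g ≥ -8) → cnt ≤ 3) ∧ ((¬(3*u ≤ 3*cnt ↔ 2*g ≥ -8)) → 2*v ≥ 3*cnt - 3)
Before v := 2*v + g: ((3*u ≤ 3*cnt ↔ 2*g ≥ -8) → cnt ≤ 3) ∧ ((¬(3*u ≤ 3*cnt ↔ 2*g ≥ -8)) → 2*g + 4*v ≥ 3*cnt - 3)
Before havoc v: ∀v_1. (((3*u ≤ 3*cnt ↔ 2*g ≥ -8) → cnt ≤ 3) ∧ ((¬(3*u ≤ 3*cnt ↔ 2*g ≥ -8)) → 2*g + 4*v_1 ≥ 3*cnt - 3))
Answer: WP = ∀v_1. (((3*u ≤ 3*cnt ↔ 2*g ≥ -8) → cnt ≤ 3) ∧ ((¬(3*u ≤ 3*cnt ↔ 2*g ≥ -8)) → 2*g + 4*v_1 ≥ 3*cnt - 3))


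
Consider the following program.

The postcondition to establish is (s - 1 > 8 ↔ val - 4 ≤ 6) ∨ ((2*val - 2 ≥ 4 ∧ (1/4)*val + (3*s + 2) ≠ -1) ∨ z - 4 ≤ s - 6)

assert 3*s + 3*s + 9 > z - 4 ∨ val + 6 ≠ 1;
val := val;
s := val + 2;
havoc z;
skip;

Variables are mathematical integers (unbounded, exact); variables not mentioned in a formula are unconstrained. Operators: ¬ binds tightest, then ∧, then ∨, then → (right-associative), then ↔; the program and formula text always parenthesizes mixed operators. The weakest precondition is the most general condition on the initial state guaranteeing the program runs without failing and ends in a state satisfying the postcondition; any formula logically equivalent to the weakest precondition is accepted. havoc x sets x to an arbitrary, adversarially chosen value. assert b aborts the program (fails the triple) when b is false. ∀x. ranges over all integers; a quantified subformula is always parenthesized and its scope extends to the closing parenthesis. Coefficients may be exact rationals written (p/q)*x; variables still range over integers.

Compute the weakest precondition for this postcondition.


Working backward. After the program, the postcondition (s - 1 > 8 ↔ val - 4 ≤ 6) ∨ ((2*val - 2 ≥ 4 ∧ (1/4)*val + (3*s + 2) ≠ -1) ∨ z - 4 ≤ s - 6) must hold; in canonical form it is (s > 9 ↔ val ≤ 10) ∨ (2*val ≥ 6 ∧ 3*s + (1/4)*val ≠ -3) ∨ z ≤ s - 2.
Before skip: (s > 9 ↔ val ≤ 10) ∨ (2*val ≥ 6 ∧ 3*s + (1/4)*val ≠ -3) ∨ z ≤ s - 2
Before havoc z: ∀z_1. ((s > 9 ↔ val ≤ 10) ∨ (2*val ≥ 6 ∧ 3*s + (1/4)*val ≠ -3) ∨ z_1 ≤ s - 2)
Before s := val + 2: ∀z_1. ((val > 7 ↔ val ≤ 10) ∨ (2*val ≥ 6 ∧ (13/4)*val ≠ -9) ∨ z_1 ≤ val)
Before val := val: ∀z_1. ((val > 7 ↔ val ≤ 10) ∨ (2*val ≥ 6 ∧ (13/4)*val ≠ -9) ∨ z_1 ≤ val)
Before assert 3*s + 3*s + 9 > z - 4 ∨ val + 6 ≠ 1: (6*s > z - 13 ∨ val ≠ -5) ∧ (∀z_1. ((val > 7 ↔ val ≤ 10) ∨ (2*val ≥ 6 ∧ (13/4)*val ≠ -9) ∨ z_1 ≤ val))
Answer: WP = (6*s > z - 13 ∨ val ≠ -5) ∧ (∀z_1. ((val > 7 ↔ val ≤ 10) ∨ (2*val ≥ 6 ∧ (13/4)*val ≠ -9) ∨ z_1 ≤ val))
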